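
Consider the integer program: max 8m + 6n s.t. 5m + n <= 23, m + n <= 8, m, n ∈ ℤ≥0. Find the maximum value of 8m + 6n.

54

Relaxing integrality, the LP optimum is 55.50 at (m,n) = (3.75, 4.25), which is not an integer point.
(m,n)=(3,5) is feasible, giving 54.
(m,n)=(2,6) is feasible, giving 52.
(m,n)=(4,3) is feasible, giving 50.
(m,n)=(3,4) is feasible, giving 48.
Maximum is 54 at (m,n)=(3,5).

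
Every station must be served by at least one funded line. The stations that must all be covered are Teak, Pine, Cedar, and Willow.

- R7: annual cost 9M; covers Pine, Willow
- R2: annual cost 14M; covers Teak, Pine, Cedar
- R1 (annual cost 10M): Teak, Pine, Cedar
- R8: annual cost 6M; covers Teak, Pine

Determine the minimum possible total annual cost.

The greedy cost-per-new-station heuristic would pick R8, R7, and R1 for 25, but a cheaper cover exists.
Choose R7 and R1: together they cover Teak, Pine, Cedar, Willow — every station.
Total annual cost: 9 + 10 = 19.
No cover costs less than 19.

19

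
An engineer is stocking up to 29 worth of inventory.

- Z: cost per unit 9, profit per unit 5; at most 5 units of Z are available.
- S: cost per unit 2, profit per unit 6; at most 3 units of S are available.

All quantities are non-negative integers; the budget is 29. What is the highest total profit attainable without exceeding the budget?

28

Take 2×Z and 3×S: cost 24 ≤ 29, profit 2·5 + 3·6 = 28.
S has the best ratio (6/2) and is taken to its limit of 3; remaining capacity is filled optimally with the others.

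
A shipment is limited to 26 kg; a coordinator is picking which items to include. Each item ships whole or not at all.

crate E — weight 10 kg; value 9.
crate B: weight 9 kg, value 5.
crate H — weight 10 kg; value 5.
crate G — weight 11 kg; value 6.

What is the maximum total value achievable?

15

crate E + crate G: weight 10 + 11 = 21 ≤ 26, value 9 + 6 = 15.
crate E + crate B: weight 10 + 9 = 19 ≤ 26, value 9 + 5 = 14.
Best is crate E and crate G with total value 15.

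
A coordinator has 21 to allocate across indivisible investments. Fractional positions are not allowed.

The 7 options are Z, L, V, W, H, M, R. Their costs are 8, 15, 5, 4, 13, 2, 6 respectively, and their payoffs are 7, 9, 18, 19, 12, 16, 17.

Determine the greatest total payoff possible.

This is a 0-1 knapsack instance.
Z + V + W + M: cost 8 + 5 + 4 + 2 = 19 ≤ 21, payoff 7 + 18 + 19 + 16 = 60.
V + W + M + R: cost 5 + 4 + 2 + 6 = 17 ≤ 21, payoff 18 + 19 + 16 + 17 = 70.
Z + W + M + R: cost 8 + 4 + 2 + 6 = 20 ≤ 21, payoff 7 + 19 + 16 + 17 = 59.
Best is V, W, M, and R with total payoff 70.

70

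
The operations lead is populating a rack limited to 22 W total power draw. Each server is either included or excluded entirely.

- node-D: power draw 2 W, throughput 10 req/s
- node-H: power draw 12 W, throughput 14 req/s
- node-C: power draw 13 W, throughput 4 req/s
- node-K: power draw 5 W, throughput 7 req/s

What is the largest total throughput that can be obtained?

node-D + node-H + node-K: power draw 2 + 12 + 5 = 19 ≤ 22, throughput 10 + 14 + 7 = 31.
node-D + node-H: power draw 2 + 12 = 14 ≤ 22, throughput 10 + 14 = 24.
node-H + node-K: power draw 12 + 5 = 17 ≤ 22, throughput 14 + 7 = 21.
Best is node-D, node-H, and node-K with total throughput 31.

31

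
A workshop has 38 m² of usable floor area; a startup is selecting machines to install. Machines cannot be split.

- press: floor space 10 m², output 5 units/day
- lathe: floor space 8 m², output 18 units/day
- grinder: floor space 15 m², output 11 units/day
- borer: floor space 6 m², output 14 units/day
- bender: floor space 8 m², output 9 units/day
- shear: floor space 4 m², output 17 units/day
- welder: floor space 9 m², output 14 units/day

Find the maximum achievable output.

Allowing fractional choices, the relaxed optimum would be about 74.2, but machines are indivisible.
press + lathe + borer + shear + welder: floor space 10 + 8 + 6 + 4 + 9 = 37 ≤ 38, output 5 + 18 + 14 + 17 + 14 = 68.
lathe + borer + bender + shear + welder: floor space 8 + 6 + 8 + 4 + 9 = 35 ≤ 38, output 18 + 14 + 9 + 17 + 14 = 72.
Best is lathe, borer, bender, shear, and welder with total output 72.

72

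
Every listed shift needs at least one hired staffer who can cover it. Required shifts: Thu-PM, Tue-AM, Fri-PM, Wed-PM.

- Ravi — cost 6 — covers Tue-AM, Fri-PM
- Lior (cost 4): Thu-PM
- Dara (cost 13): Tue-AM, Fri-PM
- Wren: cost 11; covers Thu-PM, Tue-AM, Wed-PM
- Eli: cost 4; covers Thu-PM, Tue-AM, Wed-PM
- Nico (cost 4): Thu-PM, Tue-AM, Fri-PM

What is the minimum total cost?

This is an integer covering problem.
Choose Eli and Nico: together they cover Thu-PM, Tue-AM, Fri-PM, Wed-PM — every shift.
Total cost: 4 + 4 = 8.
No cover costs less than 8.

8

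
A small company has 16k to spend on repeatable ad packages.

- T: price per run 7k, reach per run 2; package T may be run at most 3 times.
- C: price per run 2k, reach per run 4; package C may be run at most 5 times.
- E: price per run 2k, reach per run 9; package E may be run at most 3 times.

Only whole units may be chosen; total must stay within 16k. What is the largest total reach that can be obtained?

47

5×C and 3×E: price 16 ≤ 16, reach 5·4 + 3·9 = 47.
4×C and 3×E: price 14 ≤ 16, reach 4·4 + 3·9 = 43.
Best is 47.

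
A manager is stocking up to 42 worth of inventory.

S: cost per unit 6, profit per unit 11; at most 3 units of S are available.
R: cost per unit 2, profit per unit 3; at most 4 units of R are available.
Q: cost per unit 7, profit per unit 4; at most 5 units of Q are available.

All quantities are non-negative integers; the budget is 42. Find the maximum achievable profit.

S has the best ratio (11/6); taking only S gives at most 3×11 = 33 (stopped by the supply cap of 3).
Mixing does better — 3×S, 4×R, and 2×Q: cost 40 ≤ 42, profit 3·11 + 4·3 + 2·4 = 53.

53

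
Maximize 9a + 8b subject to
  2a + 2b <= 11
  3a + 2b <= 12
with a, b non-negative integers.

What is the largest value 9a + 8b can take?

42

(a,b)=(2,3): 2·2+2·3=10≤11, 3·2+2·3=12≤12, objective 42.
(a,b)=(1,4): 2·1+2·4=10≤11, 3·1+2·4=11≤12, objective 41.
(a,b)=(0,5): 2·0+2·5=10≤11, 3·0+2·5=10≤12, objective 40.
The best lattice point is (2,3), giving 42.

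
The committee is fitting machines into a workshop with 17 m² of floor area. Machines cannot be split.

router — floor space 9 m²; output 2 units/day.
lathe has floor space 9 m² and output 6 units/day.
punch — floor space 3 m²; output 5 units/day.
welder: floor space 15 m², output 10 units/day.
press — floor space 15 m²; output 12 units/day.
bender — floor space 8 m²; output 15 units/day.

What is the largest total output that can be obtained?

This is an integer program with binary decision variables.
Take lathe and bender: floor space 9 + 8 = 17 ≤ 17, output 6 + 15 = 21.
No other feasible combination does better.

21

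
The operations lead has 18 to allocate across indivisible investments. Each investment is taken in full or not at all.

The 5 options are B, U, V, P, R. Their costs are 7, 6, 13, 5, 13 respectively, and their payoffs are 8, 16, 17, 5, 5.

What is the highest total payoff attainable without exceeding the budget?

29

Allowing fractional choices, the relaxed optimum would be about 31.7, but investments are indivisible.
V + P: cost 13 + 5 = 18 ≤ 18, payoff 17 + 5 = 22.
B + U: cost 7 + 6 = 13 ≤ 18, payoff 8 + 16 = 24.
B + U + P: cost 7 + 6 + 5 = 18 ≤ 18, payoff 8 + 16 + 5 = 29.
Best is B, U, and P with total payoff 29.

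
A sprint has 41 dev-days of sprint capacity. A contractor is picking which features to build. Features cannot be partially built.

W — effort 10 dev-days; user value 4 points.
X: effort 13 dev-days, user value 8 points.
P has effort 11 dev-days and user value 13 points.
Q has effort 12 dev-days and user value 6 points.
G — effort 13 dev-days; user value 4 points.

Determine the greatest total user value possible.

27

This is an integer program with binary decision variables.
Allowing fractional choices, the relaxed optimum would be about 29.0, but features are indivisible.
X + P + Q: effort 13 + 11 + 12 = 36 ≤ 41, user value 8 + 13 + 6 = 27.
X + P + G: effort 13 + 11 + 13 = 37 ≤ 41, user value 8 + 13 + 4 = 25.
W + X + P: effort 10 + 13 + 11 = 34 ≤ 41, user value 4 + 8 + 13 = 25.
Best is X, P, and Q with total user value 27.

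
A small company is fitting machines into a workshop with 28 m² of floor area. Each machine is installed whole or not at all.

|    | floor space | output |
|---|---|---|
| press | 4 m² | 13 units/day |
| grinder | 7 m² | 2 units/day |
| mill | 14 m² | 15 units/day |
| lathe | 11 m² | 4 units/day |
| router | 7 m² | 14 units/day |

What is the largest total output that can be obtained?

grinder + mill + router: floor space 7 + 14 + 7 = 28 ≤ 28, output 2 + 15 + 14 = 31.
press + mill + router: floor space 4 + 14 + 7 = 25 ≤ 28, output 13 + 15 + 14 = 42.
press + lathe + router: floor space 4 + 11 + 7 = 22 ≤ 28, output 13 + 4 + 14 = 31.
Best is press, mill, and router with total output 42.

42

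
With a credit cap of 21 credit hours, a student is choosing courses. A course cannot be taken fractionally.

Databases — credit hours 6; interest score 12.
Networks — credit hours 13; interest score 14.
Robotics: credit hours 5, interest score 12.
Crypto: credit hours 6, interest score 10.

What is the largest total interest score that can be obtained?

Networks + Robotics: credit hours 13 + 5 = 18 ≤ 21, interest score 14 + 12 = 26.
Databases + Robotics + Crypto: credit hours 6 + 5 + 6 = 17 ≤ 21, interest score 12 + 12 + 10 = 34.
Best is Databases, Robotics, and Crypto with total interest score 34.

34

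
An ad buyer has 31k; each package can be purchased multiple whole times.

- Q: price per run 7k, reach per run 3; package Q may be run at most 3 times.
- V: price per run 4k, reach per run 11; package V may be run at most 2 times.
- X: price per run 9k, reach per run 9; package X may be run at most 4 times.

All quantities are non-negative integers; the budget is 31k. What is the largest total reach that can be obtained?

This is a bounded integer knapsack.
1×V and 3×X: price 31 ≤ 31, reach 1·11 + 3·9 = 38.
2×V and 2×X: price 26 ≤ 31, reach 2·11 + 2·9 = 40.
Best is 40.

40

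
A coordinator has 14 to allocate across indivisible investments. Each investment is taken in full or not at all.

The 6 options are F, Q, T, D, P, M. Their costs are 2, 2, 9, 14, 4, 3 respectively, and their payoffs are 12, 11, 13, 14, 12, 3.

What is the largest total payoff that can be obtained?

38

This is an integer program with binary decision variables.
F + Q + P + M: cost 2 + 2 + 4 + 3 = 11 ≤ 14, payoff 12 + 11 + 12 + 3 = 38.
F + Q + T: cost 2 + 2 + 9 = 13 ≤ 14, payoff 12 + 11 + 13 = 36.
F + Q + P: cost 2 + 2 + 4 = 8 ≤ 14, payoff 12 + 11 + 12 = 35.
Best is F, Q, P, and M with total payoff 38.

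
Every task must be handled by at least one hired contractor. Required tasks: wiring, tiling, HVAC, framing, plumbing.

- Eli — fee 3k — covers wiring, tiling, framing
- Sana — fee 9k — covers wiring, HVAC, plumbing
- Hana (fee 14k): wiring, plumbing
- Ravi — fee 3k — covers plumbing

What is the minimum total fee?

12

This is an integer covering problem.
The greedy cost-per-new-task heuristic would pick Eli, Ravi, and Sana for 15, but a cheaper cover exists.
Choose Eli and Sana: together they cover wiring, tiling, HVAC, framing, plumbing — every task.
Total fee: 3 + 9 = 12.
No cover costs less than 12.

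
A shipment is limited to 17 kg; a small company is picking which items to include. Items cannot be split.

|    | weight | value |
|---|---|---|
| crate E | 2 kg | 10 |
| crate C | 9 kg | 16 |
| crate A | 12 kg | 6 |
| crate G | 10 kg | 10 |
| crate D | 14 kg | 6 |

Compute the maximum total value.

This is a 0-1 knapsack instance.
crate E + crate C: weight 2 + 9 = 11 ≤ 17, value 10 + 16 = 26.
crate C: weight 9 ≤ 17, value 16.
crate E + crate G: weight 2 + 10 = 12 ≤ 17, value 10 + 10 = 20.
Best is crate E and crate C with total value 26.

26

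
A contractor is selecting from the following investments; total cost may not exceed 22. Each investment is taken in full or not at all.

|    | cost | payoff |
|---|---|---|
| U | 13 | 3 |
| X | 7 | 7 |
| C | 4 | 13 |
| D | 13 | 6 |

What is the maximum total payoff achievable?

20

C + D: cost 4 + 13 = 17 ≤ 22, payoff 13 + 6 = 19.
X + C: cost 7 + 4 = 11 ≤ 22, payoff 7 + 13 = 20.
U + C: cost 13 + 4 = 17 ≤ 22, payoff 3 + 13 = 16.
Best is X and C with total payoff 20.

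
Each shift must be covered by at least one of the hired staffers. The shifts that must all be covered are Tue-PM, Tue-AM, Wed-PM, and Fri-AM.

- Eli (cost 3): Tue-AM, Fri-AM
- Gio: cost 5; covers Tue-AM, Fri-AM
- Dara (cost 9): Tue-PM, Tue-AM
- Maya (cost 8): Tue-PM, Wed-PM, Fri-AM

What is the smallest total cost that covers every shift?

Choose Eli and Maya: together they cover Tue-PM, Tue-AM, Wed-PM, Fri-AM — every shift.
Total cost: 3 + 8 = 11.
No cover costs less than 11.

11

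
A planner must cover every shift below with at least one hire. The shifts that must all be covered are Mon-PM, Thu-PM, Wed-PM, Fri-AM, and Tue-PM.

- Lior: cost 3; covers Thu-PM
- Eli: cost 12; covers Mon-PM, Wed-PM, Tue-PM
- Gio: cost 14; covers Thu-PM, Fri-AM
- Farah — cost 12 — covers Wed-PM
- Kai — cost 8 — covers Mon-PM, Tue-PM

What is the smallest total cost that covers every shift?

This is a weighted set-cover instance.
The greedy cost-per-new-shift heuristic would pick Lior, Eli, and Gio for 29, but a cheaper cover exists.
Choose Eli and Gio: together they cover Mon-PM, Thu-PM, Wed-PM, Fri-AM, Tue-PM — every shift.
Total cost: 12 + 14 = 26.
No cover costs less than 26.

26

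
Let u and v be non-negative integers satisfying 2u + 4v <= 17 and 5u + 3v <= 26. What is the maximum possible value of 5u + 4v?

The continuous relaxation peaks at (3.79, 2.36) with value 28.36; rounding to a feasible lattice point costs some objective.
(u,v)=(4,2): 2·4+4·2=16≤17, 5·4+3·2=26≤26, objective 28.
(u,v)=(4,1): 2·4+4·1=12≤17, 5·4+3·1=23≤26, objective 24.
(u,v)=(3,2): 2·3+4·2=14≤17, 5·3+3·2=21≤26, objective 23.
(u,v)=(2,3): 2·2+4·3=16≤17, 5·2+3·3=19≤26, objective 22.
The best lattice point is (4,2), giving 28.

28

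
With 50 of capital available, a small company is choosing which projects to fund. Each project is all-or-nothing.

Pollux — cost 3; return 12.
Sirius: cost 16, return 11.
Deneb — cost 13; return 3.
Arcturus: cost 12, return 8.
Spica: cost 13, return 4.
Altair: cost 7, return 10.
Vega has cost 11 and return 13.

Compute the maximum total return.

54

Treat it as a binary knapsack problem.
Take Pollux, Sirius, Arcturus, Altair, and Vega: cost 3 + 16 + 12 + 7 + 11 = 49 ≤ 50, return 12 + 11 + 8 + 10 + 13 = 54.
No other feasible combination does better.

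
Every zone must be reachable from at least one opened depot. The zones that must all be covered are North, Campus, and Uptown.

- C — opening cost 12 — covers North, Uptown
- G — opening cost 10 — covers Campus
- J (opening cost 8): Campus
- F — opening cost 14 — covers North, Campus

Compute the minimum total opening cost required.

20

Choose C and J: together they cover North, Campus, Uptown — every zone.
Total opening cost: 12 + 8 = 20.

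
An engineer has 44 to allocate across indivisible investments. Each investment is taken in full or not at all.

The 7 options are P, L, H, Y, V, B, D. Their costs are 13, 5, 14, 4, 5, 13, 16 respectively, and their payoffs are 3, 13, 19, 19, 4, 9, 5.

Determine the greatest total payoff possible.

Allowing fractional choices, the relaxed optimum would be about 64.9, but investments are indivisible.
L + H + Y + V + B: cost 5 + 14 + 4 + 5 + 13 = 41 ≤ 44, payoff 13 + 19 + 19 + 4 + 9 = 64.
L + H + Y + B: cost 5 + 14 + 4 + 13 = 36 ≤ 44, payoff 13 + 19 + 19 + 9 = 60.
L + H + Y + V + D: cost 5 + 14 + 4 + 5 + 16 = 44 ≤ 44, payoff 13 + 19 + 19 + 4 + 5 = 60.
Best is L, H, Y, V, and B with total payoff 64.

64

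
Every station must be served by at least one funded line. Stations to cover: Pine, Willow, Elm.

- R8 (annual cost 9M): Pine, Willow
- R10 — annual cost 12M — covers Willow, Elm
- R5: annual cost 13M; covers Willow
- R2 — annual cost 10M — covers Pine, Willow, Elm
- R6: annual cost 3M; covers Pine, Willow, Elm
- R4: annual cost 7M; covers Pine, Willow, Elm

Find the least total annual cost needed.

3

R6 alone covers Pine, Willow, Elm — every station.
Total annual cost: 3.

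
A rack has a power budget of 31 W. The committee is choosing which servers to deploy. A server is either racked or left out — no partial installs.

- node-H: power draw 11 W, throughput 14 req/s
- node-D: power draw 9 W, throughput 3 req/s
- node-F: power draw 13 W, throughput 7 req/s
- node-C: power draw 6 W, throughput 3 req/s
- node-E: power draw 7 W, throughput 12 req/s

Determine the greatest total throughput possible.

33

node-H + node-F + node-E: power draw 11 + 13 + 7 = 31 ≤ 31, throughput 14 + 7 + 12 = 33.
node-H + node-D + node-E: power draw 11 + 9 + 7 = 27 ≤ 31, throughput 14 + 3 + 12 = 29.
node-H + node-C + node-E: power draw 11 + 6 + 7 = 24 ≤ 31, throughput 14 + 3 + 12 = 29.
Best is node-H, node-F, and node-E with total throughput 33.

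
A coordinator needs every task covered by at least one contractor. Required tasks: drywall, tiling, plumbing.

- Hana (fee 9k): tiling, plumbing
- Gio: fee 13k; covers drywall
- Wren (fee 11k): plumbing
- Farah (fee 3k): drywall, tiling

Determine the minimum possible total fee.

Choose Hana and Farah: together they cover drywall, tiling, plumbing — every task.
Total fee: 9 + 3 = 12.

12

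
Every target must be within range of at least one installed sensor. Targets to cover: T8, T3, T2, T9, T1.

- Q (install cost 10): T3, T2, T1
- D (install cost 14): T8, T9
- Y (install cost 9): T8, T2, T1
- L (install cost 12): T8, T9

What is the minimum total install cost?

This is a weighted set-cover instance.
The greedy cost-per-new-target heuristic would pick Y, Q, and L for 31, but a cheaper cover exists.
Choose Q and L: together they cover T8, T3, T2, T9, T1 — every target.
Total install cost: 10 + 12 = 22.
No cover costs less than 22.

22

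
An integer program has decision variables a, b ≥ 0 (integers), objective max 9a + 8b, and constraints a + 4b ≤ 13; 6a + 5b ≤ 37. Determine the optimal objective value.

54

Relaxing integrality, the LP optimum is 56.58 at (a,b) = (4.37, 2.16), which is not an integer point.
(a,b)=(6,0): 1·6+4·0=6≤13, 6·6+5·0=36≤37, objective 54.
(a,b)=(5,1): 1·5+4·1=9≤13, 6·5+5·1=35≤37, objective 53.
(a,b)=(4,2): 1·4+4·2=12≤13, 6·4+5·2=34≤37, objective 52.
(a,b)=(5,0): 1·5+4·0=5≤13, 6·5+5·0=30≤37, objective 45.
Maximum is 54 at (a,b)=(6,0).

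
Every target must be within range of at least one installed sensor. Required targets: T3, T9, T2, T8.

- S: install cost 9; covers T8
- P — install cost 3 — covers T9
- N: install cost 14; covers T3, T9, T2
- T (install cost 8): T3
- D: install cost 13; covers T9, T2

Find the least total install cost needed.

23

The greedy cost-per-new-target heuristic would pick P, N, and S for 26, but a cheaper cover exists.
Choose S and N: together they cover T3, T9, T2, T8 — every target.
Total install cost: 9 + 14 = 23.
No cover costs less than 23.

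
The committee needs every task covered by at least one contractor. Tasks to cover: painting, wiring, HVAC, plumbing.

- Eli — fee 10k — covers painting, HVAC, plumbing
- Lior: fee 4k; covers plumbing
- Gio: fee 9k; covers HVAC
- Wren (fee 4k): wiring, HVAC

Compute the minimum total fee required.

14

Choose Eli and Wren: together they cover painting, wiring, HVAC, plumbing — every task.
Total fee: 10 + 4 = 14.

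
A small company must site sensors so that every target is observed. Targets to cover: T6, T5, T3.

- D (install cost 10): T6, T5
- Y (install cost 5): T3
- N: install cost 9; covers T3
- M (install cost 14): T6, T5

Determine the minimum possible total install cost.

15

Choose D and Y: together they cover T6, T5, T3 — every target.
Total install cost: 10 + 5 = 15.
No cover costs less than 15.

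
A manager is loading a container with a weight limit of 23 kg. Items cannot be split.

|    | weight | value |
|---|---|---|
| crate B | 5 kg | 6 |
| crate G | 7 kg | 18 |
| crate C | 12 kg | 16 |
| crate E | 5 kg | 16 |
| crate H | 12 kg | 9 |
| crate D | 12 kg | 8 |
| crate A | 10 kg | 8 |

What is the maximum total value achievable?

42

Allowing fractional choices, the relaxed optimum would be about 48.7, but items are indivisible.
crate B + crate G + crate E: weight 5 + 7 + 5 = 17 ≤ 23, value 6 + 18 + 16 = 40.
crate B + crate C + crate E: weight 5 + 12 + 5 = 22 ≤ 23, value 6 + 16 + 16 = 38.
crate G + crate E + crate A: weight 7 + 5 + 10 = 22 ≤ 23, value 18 + 16 + 8 = 42.
Best is crate G, crate E, and crate A with total value 42.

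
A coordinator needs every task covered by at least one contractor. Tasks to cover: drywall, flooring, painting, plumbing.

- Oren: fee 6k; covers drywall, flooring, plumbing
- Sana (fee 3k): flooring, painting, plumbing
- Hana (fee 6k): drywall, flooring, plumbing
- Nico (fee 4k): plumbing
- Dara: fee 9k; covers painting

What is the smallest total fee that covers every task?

9

Choose Oren and Sana: together they cover drywall, flooring, painting, plumbing — every task.
Total fee: 6 + 3 = 9.
No cover costs less than 9.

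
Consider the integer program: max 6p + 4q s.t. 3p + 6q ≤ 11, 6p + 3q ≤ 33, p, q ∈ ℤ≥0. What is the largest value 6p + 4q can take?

Relaxing integrality, the LP optimum is 22.00 at (p,q) = (3.67, 0), which is not an integer point.
(p,q)=(3,0): 3·3+6·0=9≤11, 6·3+3·0=18≤33, objective 18.
(p,q)=(2,0): 3·2+6·0=6≤11, 6·2+3·0=12≤33, objective 12.
The best lattice point is (3,0), giving 18.

18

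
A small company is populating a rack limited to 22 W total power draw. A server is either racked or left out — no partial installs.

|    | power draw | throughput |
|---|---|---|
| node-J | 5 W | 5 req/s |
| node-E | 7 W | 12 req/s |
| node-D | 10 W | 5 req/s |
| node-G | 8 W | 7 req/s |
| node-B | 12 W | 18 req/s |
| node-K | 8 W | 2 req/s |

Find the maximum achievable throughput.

This is an integer program with binary decision variables.
node-G + node-B: power draw 8 + 12 = 20 ≤ 22, throughput 7 + 18 = 25.
node-E + node-B: power draw 7 + 12 = 19 ≤ 22, throughput 12 + 18 = 30.
Best is node-E and node-B with total throughput 30.

30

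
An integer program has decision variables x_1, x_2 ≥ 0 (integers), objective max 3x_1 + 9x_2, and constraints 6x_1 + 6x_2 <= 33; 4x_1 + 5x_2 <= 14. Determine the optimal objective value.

Relaxing integrality, the LP optimum is 25.20 at (x_1,x_2) = (0, 2.8), which is not an integer point.
(x_1,x_2)=(1,2): 6·1+6·2=18≤33, 4·1+5·2=14≤14, objective 21.
(x_1,x_2)=(0,2): 6·0+6·2=12≤33, 4·0+5·2=10≤14, objective 18.
(x_1,x_2)=(2,1): 6·2+6·1=18≤33, 4·2+5·1=13≤14, objective 15.
Maximum is 21 at (x_1,x_2)=(1,2).

21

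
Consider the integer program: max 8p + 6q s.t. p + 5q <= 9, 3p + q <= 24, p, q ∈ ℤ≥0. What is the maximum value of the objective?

64

(p,q)=(8,0): 1·8+5·0=8≤9, 3·8+1·0=24≤24, objective 64.
(p,q)=(7,0): 1·7+5·0=7≤9, 3·7+1·0=21≤24, objective 56.
Maximum is 64 at (p,q)=(8,0).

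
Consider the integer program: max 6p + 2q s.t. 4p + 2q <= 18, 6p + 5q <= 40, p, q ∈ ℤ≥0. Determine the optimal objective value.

26

The continuous relaxation peaks at (4.5, 0) with value 27.00; rounding to a feasible lattice point costs some objective.
(p,q)=(4,1): 4·4+2·1=18≤18, 6·4+5·1=29≤40, objective 26.
(p,q)=(4,0): 4·4+2·0=16≤18, 6·4+5·0=24≤40, objective 24.
(p,q)=(3,2): 4·3+2·2=16≤18, 6·3+5·2=28≤40, objective 22.
No feasible integer point exceeds 26.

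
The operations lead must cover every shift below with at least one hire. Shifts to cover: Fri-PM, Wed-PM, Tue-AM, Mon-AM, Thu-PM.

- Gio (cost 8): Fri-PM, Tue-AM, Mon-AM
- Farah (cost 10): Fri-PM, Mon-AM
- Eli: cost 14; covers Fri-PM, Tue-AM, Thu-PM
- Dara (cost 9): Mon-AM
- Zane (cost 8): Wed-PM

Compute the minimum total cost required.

Choose Gio, Eli, and Zane: together they cover Fri-PM, Wed-PM, Tue-AM, Mon-AM, Thu-PM — every shift.
Total cost: 8 + 14 + 8 = 30.

30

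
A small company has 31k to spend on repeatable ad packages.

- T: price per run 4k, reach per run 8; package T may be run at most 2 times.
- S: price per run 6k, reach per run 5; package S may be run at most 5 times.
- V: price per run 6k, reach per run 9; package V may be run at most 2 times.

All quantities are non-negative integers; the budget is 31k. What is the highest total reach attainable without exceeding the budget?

1×T, 2×S, and 2×V: price 28 ≤ 31, reach 1·8 + 2·5 + 2·9 = 36.
2×T, 1×S, and 2×V: price 26 ≤ 31, reach 2·8 + 1·5 + 2·9 = 39.
Best is 39.

39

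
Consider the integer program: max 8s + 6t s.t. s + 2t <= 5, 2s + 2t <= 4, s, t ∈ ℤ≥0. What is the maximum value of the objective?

16

(s,t)=(2,0) is feasible, giving 16.
(s,t)=(1,1) is feasible, giving 14.
(s,t)=(1,0) is feasible, giving 8.
No feasible integer point exceeds 16.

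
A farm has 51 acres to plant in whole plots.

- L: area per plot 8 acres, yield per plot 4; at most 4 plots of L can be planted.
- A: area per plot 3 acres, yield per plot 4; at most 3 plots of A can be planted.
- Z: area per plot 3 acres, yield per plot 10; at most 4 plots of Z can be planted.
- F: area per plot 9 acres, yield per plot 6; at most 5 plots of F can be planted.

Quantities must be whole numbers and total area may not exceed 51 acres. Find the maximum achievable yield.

70

Z has the best ratio (10/3); taking only Z gives at most 4×10 = 40 (stopped by the supply cap of 4).
Mixing does better — 3×A, 4×Z, and 3×F: area 48 ≤ 51, yield 3·4 + 4·10 + 3·6 = 70.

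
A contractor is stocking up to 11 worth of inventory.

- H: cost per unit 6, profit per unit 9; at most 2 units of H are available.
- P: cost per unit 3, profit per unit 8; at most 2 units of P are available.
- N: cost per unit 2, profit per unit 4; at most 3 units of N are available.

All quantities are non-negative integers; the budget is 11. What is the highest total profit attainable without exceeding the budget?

24

This is a bounded integer knapsack.
2×P and 2×N: cost 10 ≤ 11, profit 2·8 + 2·4 = 24.
1×H, 1×P, and 1×N: cost 11 ≤ 11, profit 1·9 + 1·8 + 1·4 = 21.
Best is 24.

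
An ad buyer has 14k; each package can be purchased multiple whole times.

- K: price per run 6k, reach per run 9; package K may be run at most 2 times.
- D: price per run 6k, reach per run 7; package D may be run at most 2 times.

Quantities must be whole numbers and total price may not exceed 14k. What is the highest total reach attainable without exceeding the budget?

K has the best ratio (9/6); taking only K gives at most 2×9 = 18 (stopped by the price limit).
Optimal: 2×K: price 12 ≤ 14, reach 2·9 = 18.

18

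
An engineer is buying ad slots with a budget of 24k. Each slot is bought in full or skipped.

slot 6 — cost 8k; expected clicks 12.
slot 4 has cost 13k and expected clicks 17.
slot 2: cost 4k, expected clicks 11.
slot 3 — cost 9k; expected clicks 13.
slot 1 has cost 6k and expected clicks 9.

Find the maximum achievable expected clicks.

slot 4 + slot 2 + slot 1: cost 13 + 4 + 6 = 23 ≤ 24, expected clicks 17 + 11 + 9 = 37.
slot 6 + slot 3 + slot 1: cost 8 + 9 + 6 = 23 ≤ 24, expected clicks 12 + 13 + 9 = 34.
slot 6 + slot 2 + slot 3: cost 8 + 4 + 9 = 21 ≤ 24, expected clicks 12 + 11 + 13 = 36.
Best is slot 4, slot 2, and slot 1 with total expected clicks 37.

37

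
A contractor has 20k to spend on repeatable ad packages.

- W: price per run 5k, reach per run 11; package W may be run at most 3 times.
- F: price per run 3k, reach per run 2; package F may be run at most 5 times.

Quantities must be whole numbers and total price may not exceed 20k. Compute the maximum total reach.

Take 3×W and 1×F: price 18 ≤ 20, reach 3·11 + 1·2 = 35.
W has the best ratio (11/5) and is taken to its limit of 3; remaining capacity is filled optimally with the others.

35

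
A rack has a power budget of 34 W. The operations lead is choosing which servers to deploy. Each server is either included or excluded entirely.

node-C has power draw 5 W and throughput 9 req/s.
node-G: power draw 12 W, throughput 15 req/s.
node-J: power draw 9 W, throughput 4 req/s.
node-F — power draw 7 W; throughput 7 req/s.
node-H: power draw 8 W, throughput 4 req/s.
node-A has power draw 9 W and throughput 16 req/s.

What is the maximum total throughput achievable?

Allowing fractional choices, the relaxed optimum would be about 47.5, but servers are indivisible.
node-C + node-G + node-H + node-A: power draw 5 + 12 + 8 + 9 = 34 ≤ 34, throughput 9 + 15 + 4 + 16 = 44.
node-C + node-G + node-F + node-A: power draw 5 + 12 + 7 + 9 = 33 ≤ 34, throughput 9 + 15 + 7 + 16 = 47.
node-C + node-G + node-A: power draw 5 + 12 + 9 = 26 ≤ 34, throughput 9 + 15 + 16 = 40.
Best is node-C, node-G, node-F, and node-A with total throughput 47.

47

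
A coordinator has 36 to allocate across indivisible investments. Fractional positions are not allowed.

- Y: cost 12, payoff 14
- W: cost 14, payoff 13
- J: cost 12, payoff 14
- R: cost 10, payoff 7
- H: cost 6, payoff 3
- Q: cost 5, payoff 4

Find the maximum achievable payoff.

35

Y + J + H + Q: cost 12 + 12 + 6 + 5 = 35 ≤ 36, payoff 14 + 14 + 3 + 4 = 35.
Y + W + R: cost 12 + 14 + 10 = 36 ≤ 36, payoff 14 + 13 + 7 = 34.
Y + J + R: cost 12 + 12 + 10 = 34 ≤ 36, payoff 14 + 14 + 7 = 35.
The maximum payoff is 35; one optimal choice is Y, J, and R.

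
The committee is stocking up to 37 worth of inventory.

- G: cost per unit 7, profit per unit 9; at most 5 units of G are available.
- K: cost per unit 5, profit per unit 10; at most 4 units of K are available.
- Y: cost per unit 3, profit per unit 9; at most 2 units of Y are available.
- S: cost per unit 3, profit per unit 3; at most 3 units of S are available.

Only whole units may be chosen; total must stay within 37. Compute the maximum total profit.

70

4×K, 2×Y, and 3×S: cost 35 ≤ 37, profit 4·10 + 2·9 + 3·3 = 67.
1×G, 4×K, 2×Y, and 1×S: cost 36 ≤ 37, profit 1·9 + 4·10 + 2·9 + 1·3 = 70.
Best is 70.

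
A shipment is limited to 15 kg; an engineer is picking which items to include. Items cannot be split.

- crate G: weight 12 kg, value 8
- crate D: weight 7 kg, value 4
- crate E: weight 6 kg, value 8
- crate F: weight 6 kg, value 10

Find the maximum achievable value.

crate D + crate F: weight 7 + 6 = 13 ≤ 15, value 4 + 10 = 14.
crate D + crate E: weight 7 + 6 = 13 ≤ 15, value 4 + 8 = 12.
crate E + crate F: weight 6 + 6 = 12 ≤ 15, value 8 + 10 = 18.
Best is crate E and crate F with total value 18.

18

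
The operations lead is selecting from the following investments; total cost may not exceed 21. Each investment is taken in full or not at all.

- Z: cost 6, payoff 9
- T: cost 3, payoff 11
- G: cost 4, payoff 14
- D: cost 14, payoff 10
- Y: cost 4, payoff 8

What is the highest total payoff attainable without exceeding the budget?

42

This is a 0-1 knapsack instance.
Z + T + G: cost 6 + 3 + 4 = 13 ≤ 21, payoff 9 + 11 + 14 = 34.
Z + T + G + Y: cost 6 + 3 + 4 + 4 = 17 ≤ 21, payoff 9 + 11 + 14 + 8 = 42.
T + G + D: cost 3 + 4 + 14 = 21 ≤ 21, payoff 11 + 14 + 10 = 35.
Best is Z, T, G, and Y with total payoff 42.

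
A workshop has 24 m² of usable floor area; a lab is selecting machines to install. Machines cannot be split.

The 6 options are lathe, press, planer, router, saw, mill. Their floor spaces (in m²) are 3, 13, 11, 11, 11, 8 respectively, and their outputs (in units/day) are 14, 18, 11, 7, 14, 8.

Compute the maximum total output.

Take lathe, press, and mill: floor space 3 + 13 + 8 = 24 ≤ 24, output 14 + 18 + 8 = 40.
No other feasible combination does better.

40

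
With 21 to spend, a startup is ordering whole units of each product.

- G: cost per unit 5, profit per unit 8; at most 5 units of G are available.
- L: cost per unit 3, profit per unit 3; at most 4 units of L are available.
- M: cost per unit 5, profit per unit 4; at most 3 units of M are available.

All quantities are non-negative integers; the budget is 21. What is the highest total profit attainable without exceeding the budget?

32

3×G and 2×L: cost 21 ≤ 21, profit 3·8 + 2·3 = 30.
4×G: cost 20 ≤ 21, profit 4·8 = 32.
Best is 32.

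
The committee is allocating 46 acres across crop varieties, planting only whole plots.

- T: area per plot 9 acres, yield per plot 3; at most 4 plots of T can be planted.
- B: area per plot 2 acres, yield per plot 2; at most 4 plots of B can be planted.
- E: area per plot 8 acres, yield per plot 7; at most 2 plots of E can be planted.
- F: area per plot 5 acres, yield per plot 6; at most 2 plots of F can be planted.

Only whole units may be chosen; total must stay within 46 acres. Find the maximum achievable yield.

F has the best ratio (6/5); taking only F gives at most 2×6 = 12 (stopped by the supply cap of 2).
Mixing does better — 1×T, 4×B, 2×E, and 2×F: area 43 ≤ 46, yield 1·3 + 4·2 + 2·7 + 2·6 = 37.

37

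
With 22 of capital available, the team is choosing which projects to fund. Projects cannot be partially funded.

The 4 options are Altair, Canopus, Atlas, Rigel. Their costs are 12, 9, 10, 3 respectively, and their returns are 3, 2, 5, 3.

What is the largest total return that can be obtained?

10

Altair + Atlas: cost 12 + 10 = 22 ≤ 22, return 3 + 5 = 8.
Atlas + Rigel: cost 10 + 3 = 13 ≤ 22, return 5 + 3 = 8.
Canopus + Atlas + Rigel: cost 9 + 10 + 3 = 22 ≤ 22, return 2 + 5 + 3 = 10.
Best is Canopus, Atlas, and Rigel with total return 10.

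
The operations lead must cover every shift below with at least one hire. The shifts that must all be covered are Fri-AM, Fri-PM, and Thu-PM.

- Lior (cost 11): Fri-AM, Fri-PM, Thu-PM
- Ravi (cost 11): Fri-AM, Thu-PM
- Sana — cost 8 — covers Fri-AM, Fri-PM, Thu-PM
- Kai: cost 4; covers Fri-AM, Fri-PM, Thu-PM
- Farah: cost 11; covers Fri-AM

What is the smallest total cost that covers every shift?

4

Kai alone covers Fri-AM, Fri-PM, Thu-PM — every shift.
Total cost: 4.
No cover costs less than 4.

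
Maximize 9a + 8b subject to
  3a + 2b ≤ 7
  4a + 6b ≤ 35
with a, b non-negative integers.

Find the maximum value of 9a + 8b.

25

Relaxing integrality, the LP optimum is 28.00 at (a,b) = (0, 3.5), which is not an integer point.
(a,b)=(1,2): 3·1+2·2=7≤7, 4·1+6·2=16≤35, objective 25.
(a,b)=(0,3): 3·0+2·3=6≤7, 4·0+6·3=18≤35, objective 24.
No feasible integer point exceeds 25.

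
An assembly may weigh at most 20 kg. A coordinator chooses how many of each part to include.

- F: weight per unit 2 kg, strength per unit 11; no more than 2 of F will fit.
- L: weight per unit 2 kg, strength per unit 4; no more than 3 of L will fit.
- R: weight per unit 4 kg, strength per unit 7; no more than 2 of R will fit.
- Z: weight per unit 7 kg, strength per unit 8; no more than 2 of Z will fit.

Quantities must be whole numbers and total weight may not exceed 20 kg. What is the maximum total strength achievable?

48

2×F, 3×L, and 2×R: weight 18 ≤ 20, strength 2·11 + 3·4 + 2·7 = 48.
2×F, 2×L, 1×R, and 1×Z: weight 19 ≤ 20, strength 2·11 + 2·4 + 1·7 + 1·8 = 45.
Best is 48.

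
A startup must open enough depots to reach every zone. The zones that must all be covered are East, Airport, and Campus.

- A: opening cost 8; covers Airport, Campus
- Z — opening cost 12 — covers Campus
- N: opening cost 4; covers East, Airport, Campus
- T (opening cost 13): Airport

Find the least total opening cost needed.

4

N alone covers East, Airport, Campus — every zone.
Total opening cost: 4.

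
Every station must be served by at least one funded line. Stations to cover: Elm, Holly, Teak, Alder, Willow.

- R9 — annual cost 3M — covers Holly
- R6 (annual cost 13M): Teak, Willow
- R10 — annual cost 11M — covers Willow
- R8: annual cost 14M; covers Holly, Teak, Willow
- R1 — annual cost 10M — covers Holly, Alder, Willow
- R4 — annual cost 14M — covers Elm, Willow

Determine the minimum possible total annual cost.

Choose R6, R1, and R4: together they cover Elm, Holly, Teak, Alder, Willow — every station.
Total annual cost: 13 + 10 + 14 = 37.

37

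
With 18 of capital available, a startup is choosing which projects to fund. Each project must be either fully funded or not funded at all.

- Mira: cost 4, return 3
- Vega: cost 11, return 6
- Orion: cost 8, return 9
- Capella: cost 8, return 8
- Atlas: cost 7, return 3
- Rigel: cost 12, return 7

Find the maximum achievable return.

17

Take Orion and Capella: cost 8 + 8 = 16 ≤ 18, return 9 + 8 = 17.
No other feasible combination does better.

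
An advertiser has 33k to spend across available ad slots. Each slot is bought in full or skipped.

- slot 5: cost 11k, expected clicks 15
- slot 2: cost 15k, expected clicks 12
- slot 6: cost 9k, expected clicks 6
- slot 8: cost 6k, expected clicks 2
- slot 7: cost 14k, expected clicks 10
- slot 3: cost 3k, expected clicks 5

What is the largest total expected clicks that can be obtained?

32

This is an integer program with binary decision variables.
Allowing fractional choices, the relaxed optimum would be about 34.9, but ad slots are indivisible.
slot 5 + slot 7 + slot 3: cost 11 + 14 + 3 = 28 ≤ 33, expected clicks 15 + 10 + 5 = 30.
slot 5 + slot 2 + slot 3: cost 11 + 15 + 3 = 29 ≤ 33, expected clicks 15 + 12 + 5 = 32.
Best is slot 5, slot 2, and slot 3 with total expected clicks 32.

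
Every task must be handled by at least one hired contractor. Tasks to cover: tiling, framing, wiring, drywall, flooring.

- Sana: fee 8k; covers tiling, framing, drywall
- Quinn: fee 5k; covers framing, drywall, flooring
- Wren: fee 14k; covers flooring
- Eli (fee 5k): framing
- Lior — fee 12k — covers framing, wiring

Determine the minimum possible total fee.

25

This is a weighted set-cover instance.
Choose Sana, Quinn, and Lior: together they cover tiling, framing, wiring, drywall, flooring — every task.
Total fee: 8 + 5 + 12 = 25.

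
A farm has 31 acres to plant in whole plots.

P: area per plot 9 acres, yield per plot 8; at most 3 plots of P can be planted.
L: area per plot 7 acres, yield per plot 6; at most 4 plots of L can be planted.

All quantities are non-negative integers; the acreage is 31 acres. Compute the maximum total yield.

Take 1×P and 3×L: area 30 ≤ 31, yield 1·8 + 3·6 = 26.
No other integer combination yields more.

26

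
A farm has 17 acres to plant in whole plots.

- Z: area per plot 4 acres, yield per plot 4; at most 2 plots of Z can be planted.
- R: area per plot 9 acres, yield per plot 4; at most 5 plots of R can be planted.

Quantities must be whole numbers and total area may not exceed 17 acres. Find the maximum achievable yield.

12

1×Z and 1×R: area 13 ≤ 17, yield 1·4 + 1·4 = 8.
2×Z and 1×R: area 17 ≤ 17, yield 2·4 + 1·4 = 12.
Best is 12.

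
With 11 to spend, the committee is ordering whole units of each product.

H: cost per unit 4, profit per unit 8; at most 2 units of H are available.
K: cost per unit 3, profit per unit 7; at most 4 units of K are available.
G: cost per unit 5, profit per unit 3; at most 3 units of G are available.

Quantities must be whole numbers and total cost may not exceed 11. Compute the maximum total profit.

23

1×H and 2×K: cost 10 ≤ 11, profit 1·8 + 2·7 = 22.
2×H and 1×K: cost 11 ≤ 11, profit 2·8 + 1·7 = 23.
Best is 23.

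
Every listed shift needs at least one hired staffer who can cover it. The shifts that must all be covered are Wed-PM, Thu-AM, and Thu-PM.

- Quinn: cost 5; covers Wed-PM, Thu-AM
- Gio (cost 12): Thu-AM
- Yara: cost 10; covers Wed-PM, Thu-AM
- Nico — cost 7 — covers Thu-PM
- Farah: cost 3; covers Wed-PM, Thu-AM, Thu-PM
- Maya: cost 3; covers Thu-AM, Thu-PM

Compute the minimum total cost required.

3

Farah alone covers Wed-PM, Thu-AM, Thu-PM — every shift.
Total cost: 3.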